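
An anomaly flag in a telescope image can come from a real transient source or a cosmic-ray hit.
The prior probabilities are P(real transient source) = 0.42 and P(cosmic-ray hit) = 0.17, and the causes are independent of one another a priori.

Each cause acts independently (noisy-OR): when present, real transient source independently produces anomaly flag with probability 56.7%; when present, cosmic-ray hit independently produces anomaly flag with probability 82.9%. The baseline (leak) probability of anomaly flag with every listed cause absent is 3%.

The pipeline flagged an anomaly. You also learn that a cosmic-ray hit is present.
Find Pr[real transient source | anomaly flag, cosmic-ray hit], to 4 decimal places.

Pr[real transient source | anomaly flag, cosmic-ray hit] ≈ 0.4462

Under noisy-OR, P(anomaly flag | causes) = 1 − (1−0.03)·∏(1−qᵢ) over the active causes.
Weight on real transient source=true, given the evidence: 0.928178*0.42 = 0.389835
Normalizer over all consistent configurations: 0.83413*0.58 + 0.928178*0.42 = 0.873630
P(real transient source | anomaly flag, cosmic-ray hit) = 0.389835/0.873630 ≈ 0.4462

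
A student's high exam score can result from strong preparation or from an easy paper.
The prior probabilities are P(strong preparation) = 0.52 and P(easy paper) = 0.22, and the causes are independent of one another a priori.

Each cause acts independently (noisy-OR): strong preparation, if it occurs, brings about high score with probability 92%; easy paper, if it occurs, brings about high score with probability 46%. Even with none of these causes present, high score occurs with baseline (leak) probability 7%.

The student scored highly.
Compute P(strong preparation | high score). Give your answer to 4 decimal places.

Under noisy-OR, P(high score | causes) = 1 − (1−0.07)·∏(1−qᵢ) over the active causes.
P(high score) = 0.07*0.48*0.78 + 0.4978*0.48*0.22 + 0.9256*0.52*0.78 + 0.959824*0.52*0.22 = 0.026208 + 0.052568 + 0.375423 + 0.109804 = 0.564003
Of this, 0.485227 comes from 0.375423 + 0.109804 (the strong preparation=true cases).
Hence the posterior is 0.485227/0.564003 ≈ 0.8603.

P(strong preparation | high score) ≈ 0.8603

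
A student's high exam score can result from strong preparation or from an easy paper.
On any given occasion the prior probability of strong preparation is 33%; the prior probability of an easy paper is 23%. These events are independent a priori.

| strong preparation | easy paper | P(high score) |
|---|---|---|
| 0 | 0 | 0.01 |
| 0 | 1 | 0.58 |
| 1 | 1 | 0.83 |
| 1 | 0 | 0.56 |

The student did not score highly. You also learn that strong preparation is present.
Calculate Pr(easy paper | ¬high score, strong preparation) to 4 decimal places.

Pr(easy paper | ¬high score, strong preparation) ≈ 0.1035

P(¬high score | strong preparation) = 0.44·0.77 + 0.17·0.23 = 0.338800 + 0.039100 = 0.377900
The easy paper-present share is 0.17·0.23 = 0.039100.
P(easy paper | ¬high score, strong preparation) = 0.039100 / 0.377900 ≈ 0.1035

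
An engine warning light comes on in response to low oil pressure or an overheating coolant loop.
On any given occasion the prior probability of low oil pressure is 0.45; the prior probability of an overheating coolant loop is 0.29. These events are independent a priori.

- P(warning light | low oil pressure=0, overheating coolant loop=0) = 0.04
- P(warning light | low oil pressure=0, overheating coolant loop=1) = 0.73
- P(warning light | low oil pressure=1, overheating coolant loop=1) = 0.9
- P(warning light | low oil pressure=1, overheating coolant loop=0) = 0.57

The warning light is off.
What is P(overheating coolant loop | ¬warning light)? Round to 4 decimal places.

P(overheating coolant loop | ¬warning light) ≈ 0.0987

Sum P(¬warning light|·) weighted by the priors over the 4 (low oil pressure, overheating coolant loop) configurations:
  P(¬warning light) = 0.96×0.55×0.71 + 0.27×0.55×0.29 + 0.43×0.45×0.71 + 0.1×0.45×0.29
        = 0.374880 + 0.043065 + 0.137385 + 0.013050 = 0.568380
Configurations with overheating coolant loop contribute 0.056115, so
  P(overheating coolant loop | ¬warning light) = 0.056115 / 0.568380 ≈ 0.0987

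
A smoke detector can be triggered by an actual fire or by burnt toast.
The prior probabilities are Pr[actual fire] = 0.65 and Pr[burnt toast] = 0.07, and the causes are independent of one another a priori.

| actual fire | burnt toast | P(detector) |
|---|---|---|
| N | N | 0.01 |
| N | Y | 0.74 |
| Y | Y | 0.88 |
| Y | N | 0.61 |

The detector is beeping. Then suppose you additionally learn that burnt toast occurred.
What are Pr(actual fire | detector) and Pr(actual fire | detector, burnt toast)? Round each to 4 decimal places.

Pr(actual fire | detector) ≈ 0.9503; Pr(actual fire | detector, burnt toast) ≈ 0.6883

Weight on actual fire=true, given the evidence: 0.368745 + 0.040040 = 0.408785
Normalizer over all consistent configurations: 0.01·0.35·0.93 + 0.74·0.35·0.07 + 0.61·0.65·0.93 + 0.88·0.65·0.07 = 0.430170
P(actual fire | detector) = 0.408785/0.430170 ≈ 0.9503

Now also conditioning on burnt toast=true:
Weight on actual fire=true, given the evidence: 0.88×0.65 = 0.572000
The normalizing constant is 0.74×0.35 + 0.88×0.65 = 0.831000
Posterior = 0.572000 / 0.831000 ≈ 0.6883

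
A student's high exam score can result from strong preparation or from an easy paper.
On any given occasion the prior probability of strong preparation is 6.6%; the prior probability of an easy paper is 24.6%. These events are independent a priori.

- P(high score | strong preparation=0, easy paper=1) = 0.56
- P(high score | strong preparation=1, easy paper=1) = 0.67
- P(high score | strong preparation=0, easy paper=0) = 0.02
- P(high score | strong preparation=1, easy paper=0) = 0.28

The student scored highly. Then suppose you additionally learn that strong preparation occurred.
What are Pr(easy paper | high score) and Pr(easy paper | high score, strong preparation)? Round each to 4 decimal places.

P(high score) = 0.02·0.934·0.754 + 0.56·0.934·0.246 + 0.28·0.066·0.754 + 0.67·0.066·0.246 = 0.014085 + 0.128668 + 0.013934 + 0.010878 = 0.167565
Restricting to configurations with easy paper present: 0.128668 + 0.010878 = 0.139546.
Hence the posterior is 0.139546/0.167565 ≈ 0.8328.

With the extra evidence:
Weight on easy paper=true, given the evidence: 0.67*0.246 = 0.164820
Normalizer over all consistent configurations: 0.28*0.754 + 0.67*0.246 = 0.375940
Posterior = 0.164820 / 0.375940 ≈ 0.4384
The drop from 0.8328 to 0.4384 is the explaining-away (discounting) effect.

Pr(easy paper | high score) ≈ 0.8328; Pr(easy paper | high score, strong preparation) ≈ 0.4384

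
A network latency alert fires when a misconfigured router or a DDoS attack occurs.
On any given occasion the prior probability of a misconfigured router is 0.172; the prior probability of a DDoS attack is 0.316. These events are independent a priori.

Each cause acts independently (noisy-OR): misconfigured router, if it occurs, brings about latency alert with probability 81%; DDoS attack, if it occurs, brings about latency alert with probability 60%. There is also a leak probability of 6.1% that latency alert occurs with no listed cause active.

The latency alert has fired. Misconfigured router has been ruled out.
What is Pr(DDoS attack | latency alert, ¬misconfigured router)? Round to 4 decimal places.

Pr(DDoS attack | latency alert, ¬misconfigured router) ≈ 0.8254

Under noisy-OR, P(latency alert | causes) = 1 − (1−0.061)·∏(1−qᵢ) over the active causes.
P(latency alert | ¬misconfigured router) = 0.061×0.684 + 0.6244×0.316 = 0.041724 + 0.197310 = 0.239034
Restricting to configurations with DDoS attack present: 0.6244×0.316 = 0.197310.
P(DDoS attack | latency alert, ¬misconfigured router) = 0.197310 / 0.239034 ≈ 0.8254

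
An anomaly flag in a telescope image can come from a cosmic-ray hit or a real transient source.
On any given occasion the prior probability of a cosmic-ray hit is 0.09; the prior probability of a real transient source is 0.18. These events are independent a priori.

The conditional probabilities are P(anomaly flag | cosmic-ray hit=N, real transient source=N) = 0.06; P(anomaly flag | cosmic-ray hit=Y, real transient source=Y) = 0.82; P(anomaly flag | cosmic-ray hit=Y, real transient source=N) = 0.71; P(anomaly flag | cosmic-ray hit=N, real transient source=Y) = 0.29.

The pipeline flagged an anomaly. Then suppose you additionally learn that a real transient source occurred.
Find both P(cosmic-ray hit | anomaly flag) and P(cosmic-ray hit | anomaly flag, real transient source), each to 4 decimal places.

P(cosmic-ray hit | anomaly flag) ≈ 0.4158; P(cosmic-ray hit | anomaly flag, real transient source) ≈ 0.2185

P(anomaly flag) = 0.06*0.91*0.82 + 0.29*0.91*0.18 + 0.71*0.09*0.82 + 0.82*0.09*0.18 = 0.044772 + 0.047502 + 0.052398 + 0.013284 = 0.157956
The cosmic-ray hit-present share is 0.052398 + 0.013284 = 0.065682.
Hence the posterior is 0.065682/0.157956 ≈ 0.4158.

Now condition on the additional information:
Sum P(anomaly flag|·) weighted by the priors over both values of cosmic-ray hit:
  P(anomaly flag | real transient source) = 0.29*0.91 + 0.82*0.09
        = 0.263900 + 0.073800 = 0.337700
The terms with cosmic-ray hit present sum to 0.073800, so
  P(cosmic-ray hit | anomaly flag, real transient source) = 0.073800 / 0.337700 ≈ 0.2185
— real transient source explains away the evidence for cosmic-ray hit.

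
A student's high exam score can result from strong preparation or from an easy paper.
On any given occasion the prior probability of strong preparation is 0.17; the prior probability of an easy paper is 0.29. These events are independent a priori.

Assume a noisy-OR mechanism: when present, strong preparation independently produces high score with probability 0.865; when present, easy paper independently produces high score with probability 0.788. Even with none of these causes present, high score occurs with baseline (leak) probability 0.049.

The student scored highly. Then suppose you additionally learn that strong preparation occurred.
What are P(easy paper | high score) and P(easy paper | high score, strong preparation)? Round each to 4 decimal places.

P(easy paper | high score) ≈ 0.6417; P(easy paper | high score, strong preparation) ≈ 0.3131

Under noisy-OR, P(high score | causes) = 1 − (1−0.049)·∏(1−qᵢ) over the active causes.
P(high score) = 0.049×0.83×0.71 + 0.798388×0.83×0.29 + 0.871615×0.17×0.71 + 0.972782×0.17×0.29 = 0.028876 + 0.192172 + 0.105204 + 0.047958 = 0.374210
The easy paper-present share is 0.192172 + 0.047958 = 0.240130.
Hence the posterior is 0.240130/0.374210 ≈ 0.6417.

Now condition on the additional information:
P(high score | strong preparation) = 0.871615*0.71 + 0.972782*0.29 = 0.618847 + 0.282107 = 0.900954
Restricting to configurations with easy paper present: 0.972782*0.29 = 0.282107.
Hence the posterior is 0.282107/0.900954 ≈ 0.3131.
The drop from 0.6417 to 0.3131 is the explaining-away (discounting) effect.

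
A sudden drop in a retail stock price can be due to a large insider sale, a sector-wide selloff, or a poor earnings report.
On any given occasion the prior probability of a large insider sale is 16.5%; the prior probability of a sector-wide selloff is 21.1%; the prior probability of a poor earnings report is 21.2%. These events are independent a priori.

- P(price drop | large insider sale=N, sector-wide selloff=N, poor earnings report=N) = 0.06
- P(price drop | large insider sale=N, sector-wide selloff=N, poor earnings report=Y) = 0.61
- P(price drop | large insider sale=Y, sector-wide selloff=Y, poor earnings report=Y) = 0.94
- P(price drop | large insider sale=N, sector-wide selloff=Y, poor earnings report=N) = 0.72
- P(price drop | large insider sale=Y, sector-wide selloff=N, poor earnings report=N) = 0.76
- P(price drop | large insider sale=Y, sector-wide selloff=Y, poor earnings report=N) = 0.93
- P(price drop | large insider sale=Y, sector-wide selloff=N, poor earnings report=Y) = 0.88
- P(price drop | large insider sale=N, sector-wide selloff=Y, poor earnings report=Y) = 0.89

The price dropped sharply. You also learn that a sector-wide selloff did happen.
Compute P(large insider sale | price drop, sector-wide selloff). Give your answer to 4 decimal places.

Sum P(price drop|·) weighted by the priors over the 4 (large insider sale, poor earnings report) configurations:
  P(price drop | sector-wide selloff) = 0.72*0.835*0.788 + 0.89*0.835*0.212 + 0.93*0.165*0.788 + 0.94*0.165*0.212
        = 0.473746 + 0.157548 + 0.120919 + 0.032881 = 0.785094
Configurations with large insider sale contribute 0.153800, so
  P(large insider sale | price drop, sector-wide selloff) = 0.153800 / 0.785094 ≈ 0.1959

P(large insider sale | price drop, sector-wide selloff) ≈ 0.1959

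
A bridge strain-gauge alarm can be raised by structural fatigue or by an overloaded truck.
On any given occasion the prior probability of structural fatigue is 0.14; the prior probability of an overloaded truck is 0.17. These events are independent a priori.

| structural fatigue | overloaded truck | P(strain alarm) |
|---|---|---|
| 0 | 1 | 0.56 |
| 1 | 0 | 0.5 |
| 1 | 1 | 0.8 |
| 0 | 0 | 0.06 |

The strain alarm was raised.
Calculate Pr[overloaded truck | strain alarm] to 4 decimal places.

Enumerate the 4 (structural fatigue, overloaded truck) configurations and weight by the priors:
  P(strain alarm) = 0.06*0.86*0.83 + 0.56*0.86*0.17 + 0.5*0.14*0.83 + 0.8*0.14*0.17
        = 0.042828 + 0.081872 + 0.058100 + 0.019040 = 0.201840
Configurations with overloaded truck contribute 0.100912, so
  P(overloaded truck | strain alarm) = 0.100912 / 0.201840 ≈ 0.5000

Pr[overloaded truck | strain alarm] ≈ 0.5000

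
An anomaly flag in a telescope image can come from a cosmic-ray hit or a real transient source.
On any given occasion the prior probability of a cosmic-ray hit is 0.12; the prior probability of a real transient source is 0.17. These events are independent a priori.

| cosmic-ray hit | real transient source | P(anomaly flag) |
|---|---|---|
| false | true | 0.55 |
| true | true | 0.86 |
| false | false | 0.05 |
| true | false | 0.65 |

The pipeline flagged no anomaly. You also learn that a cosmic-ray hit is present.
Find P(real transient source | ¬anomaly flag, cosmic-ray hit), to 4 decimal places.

P(real transient source | ¬anomaly flag, cosmic-ray hit) ≈ 0.0757

Numerator (weight on configurations with real transient source): 0.14·0.17 = 0.023800
The normalizing constant is 0.35·0.83 + 0.14·0.17 = 0.314300
Posterior = 0.023800 / 0.314300 ≈ 0.0757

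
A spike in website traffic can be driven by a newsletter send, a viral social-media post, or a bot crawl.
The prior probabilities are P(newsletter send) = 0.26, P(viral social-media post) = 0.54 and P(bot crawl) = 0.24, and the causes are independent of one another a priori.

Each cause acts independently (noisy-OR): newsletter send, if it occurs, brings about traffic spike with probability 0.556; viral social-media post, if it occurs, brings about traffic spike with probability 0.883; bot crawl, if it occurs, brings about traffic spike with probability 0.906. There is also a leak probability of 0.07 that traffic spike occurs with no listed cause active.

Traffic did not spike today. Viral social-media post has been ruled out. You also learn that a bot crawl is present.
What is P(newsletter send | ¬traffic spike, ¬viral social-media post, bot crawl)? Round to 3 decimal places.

P(newsletter send | ¬traffic spike, ¬viral social-media post, bot crawl) ≈ 0.135

Under noisy-OR, P(traffic spike | causes) = 1 − (1−0.07)·∏(1−qᵢ) over the active causes.
Numerator (weight on configurations with newsletter send): 0.038814×0.26 = 0.010092
Normalizer over all consistent configurations: 0.08742×0.74 + 0.038814×0.26 = 0.074783
Posterior = 0.010092 / 0.074783 ≈ 0.135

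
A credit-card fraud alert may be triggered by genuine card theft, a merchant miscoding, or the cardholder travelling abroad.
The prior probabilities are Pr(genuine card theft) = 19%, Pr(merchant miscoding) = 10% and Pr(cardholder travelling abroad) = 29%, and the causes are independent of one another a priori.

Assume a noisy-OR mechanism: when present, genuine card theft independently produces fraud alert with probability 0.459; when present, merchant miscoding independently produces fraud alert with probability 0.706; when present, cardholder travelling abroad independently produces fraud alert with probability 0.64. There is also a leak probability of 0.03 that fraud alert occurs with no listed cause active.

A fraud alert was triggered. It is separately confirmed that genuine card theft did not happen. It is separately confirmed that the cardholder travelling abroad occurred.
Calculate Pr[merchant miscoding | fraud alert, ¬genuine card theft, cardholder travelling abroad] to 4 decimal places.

Pr[merchant miscoding | fraud alert, ¬genuine card theft, cardholder travelling abroad] ≈ 0.1328

Under noisy-OR, P(fraud alert | causes) = 1 − (1−0.03)·∏(1−qᵢ) over the active causes.
Numerator (weight on configurations with merchant miscoding): 0.897335·0.1 = 0.089734
Denominator P(fraud alert | ¬genuine card theft, cardholder travelling abroad): 0.6508·0.9 + 0.897335·0.1 = 0.675454
P(merchant miscoding | fraud alert, ¬genuine card theft, cardholder travelling abroad) = 0.089734/0.675454 ≈ 0.1328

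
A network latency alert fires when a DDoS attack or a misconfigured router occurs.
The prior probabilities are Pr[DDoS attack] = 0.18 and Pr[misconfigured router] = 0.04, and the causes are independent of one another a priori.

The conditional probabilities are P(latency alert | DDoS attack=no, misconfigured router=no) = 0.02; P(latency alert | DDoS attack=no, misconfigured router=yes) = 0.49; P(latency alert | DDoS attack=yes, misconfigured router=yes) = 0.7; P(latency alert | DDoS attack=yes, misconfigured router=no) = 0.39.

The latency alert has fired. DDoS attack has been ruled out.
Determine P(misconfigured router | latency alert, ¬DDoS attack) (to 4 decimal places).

P(misconfigured router | latency alert, ¬DDoS attack) ≈ 0.5052

By total probability over both values of misconfigured router:
  P(latency alert | ¬DDoS attack) = 0.02*0.96 + 0.49*0.04
        = 0.019200 + 0.019600 = 0.038800
Configurations with misconfigured router contribute 0.019600, so
  P(misconfigured router | latency alert, ¬DDoS attack) = 0.019600 / 0.038800 ≈ 0.5052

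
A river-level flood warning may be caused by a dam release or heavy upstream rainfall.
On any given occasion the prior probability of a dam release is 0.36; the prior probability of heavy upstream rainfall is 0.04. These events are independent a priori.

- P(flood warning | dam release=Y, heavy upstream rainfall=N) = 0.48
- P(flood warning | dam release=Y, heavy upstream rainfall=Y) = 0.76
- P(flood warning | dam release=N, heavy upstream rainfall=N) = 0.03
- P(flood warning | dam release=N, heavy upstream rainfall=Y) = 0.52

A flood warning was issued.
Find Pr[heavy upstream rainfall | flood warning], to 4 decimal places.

Pr[heavy upstream rainfall | flood warning] ≈ 0.1163

For the numerator, keep only heavy upstream rainfall=true terms: 0.013312 + 0.010944 = 0.024256
Denominator P(flood warning): 0.03·0.64·0.96 + 0.52·0.64·0.04 + 0.48·0.36·0.96 + 0.76·0.36·0.04 = 0.208576
P(heavy upstream rainfall | flood warning) = 0.024256/0.208576 ≈ 0.1163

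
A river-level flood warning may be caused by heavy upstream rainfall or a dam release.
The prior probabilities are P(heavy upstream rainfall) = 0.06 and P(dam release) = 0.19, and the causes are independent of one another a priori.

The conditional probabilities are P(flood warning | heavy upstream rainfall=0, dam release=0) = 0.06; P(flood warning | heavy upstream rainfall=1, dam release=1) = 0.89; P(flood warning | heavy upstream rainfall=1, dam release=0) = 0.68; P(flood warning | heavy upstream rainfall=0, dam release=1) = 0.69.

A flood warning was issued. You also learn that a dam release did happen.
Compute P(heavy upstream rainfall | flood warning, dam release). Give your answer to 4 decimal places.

P(flood warning | dam release) = 0.69·0.94 + 0.89·0.06 = 0.648600 + 0.053400 = 0.702000
The heavy upstream rainfall-present share is 0.89·0.06 = 0.053400.
Hence the posterior is 0.053400/0.702000 ≈ 0.0761.

P(heavy upstream rainfall | flood warning, dam release) ≈ 0.0761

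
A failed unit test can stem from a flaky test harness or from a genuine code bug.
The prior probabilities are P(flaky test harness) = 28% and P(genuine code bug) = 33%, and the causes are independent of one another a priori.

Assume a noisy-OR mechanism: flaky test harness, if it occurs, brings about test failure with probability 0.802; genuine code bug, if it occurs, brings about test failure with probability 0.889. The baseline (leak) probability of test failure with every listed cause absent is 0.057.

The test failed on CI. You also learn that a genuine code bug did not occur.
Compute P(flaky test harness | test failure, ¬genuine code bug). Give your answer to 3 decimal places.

P(flaky test harness | test failure, ¬genuine code bug) ≈ 0.847

Under noisy-OR, P(test failure | causes) = 1 − (1−0.057)·∏(1−qᵢ) over the active causes.
P(test failure | ¬genuine code bug) = 0.057*0.72 + 0.813286*0.28 = 0.041040 + 0.227720 = 0.268760
Of this, 0.227720 comes from 0.813286*0.28 (the flaky test harness=true cases).
P(flaky test harness | test failure, ¬genuine code bug) = 0.227720 / 0.268760 ≈ 0.847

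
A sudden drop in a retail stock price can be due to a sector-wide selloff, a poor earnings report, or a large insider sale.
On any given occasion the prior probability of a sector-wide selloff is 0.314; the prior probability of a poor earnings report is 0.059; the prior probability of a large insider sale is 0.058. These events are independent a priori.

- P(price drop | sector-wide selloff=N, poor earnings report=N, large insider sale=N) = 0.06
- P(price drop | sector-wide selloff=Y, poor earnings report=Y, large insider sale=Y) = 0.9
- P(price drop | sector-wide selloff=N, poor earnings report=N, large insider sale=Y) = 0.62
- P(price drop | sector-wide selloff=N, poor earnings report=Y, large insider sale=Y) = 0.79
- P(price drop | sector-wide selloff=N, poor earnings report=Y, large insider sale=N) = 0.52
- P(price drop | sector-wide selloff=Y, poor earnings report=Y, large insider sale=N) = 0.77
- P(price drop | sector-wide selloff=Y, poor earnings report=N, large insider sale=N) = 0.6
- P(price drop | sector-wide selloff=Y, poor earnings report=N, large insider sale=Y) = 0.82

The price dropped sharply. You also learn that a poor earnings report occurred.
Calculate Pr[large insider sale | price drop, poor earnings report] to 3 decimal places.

Pr[large insider sale | price drop, poor earnings report] ≈ 0.078

P(price drop | poor earnings report) = 0.52·0.686·0.942 + 0.79·0.686·0.058 + 0.77·0.314·0.942 + 0.9·0.314·0.058 = 0.336030 + 0.031433 + 0.227757 + 0.016391 = 0.611611
The large insider sale-present share is 0.031433 + 0.016391 = 0.047824.
P(large insider sale | price drop, poor earnings report) = 0.047824 / 0.611611 ≈ 0.078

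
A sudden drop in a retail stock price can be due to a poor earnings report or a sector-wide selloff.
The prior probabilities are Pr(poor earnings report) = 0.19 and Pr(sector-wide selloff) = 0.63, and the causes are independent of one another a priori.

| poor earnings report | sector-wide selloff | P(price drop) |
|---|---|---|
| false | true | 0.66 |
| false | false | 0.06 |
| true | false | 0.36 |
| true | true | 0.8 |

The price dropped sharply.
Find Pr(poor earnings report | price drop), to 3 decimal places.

Pr(poor earnings report | price drop) ≈ 0.254

Sum P(price drop|·) weighted by the priors over the 4 (poor earnings report, sector-wide selloff) configurations:
  P(price drop) = 0.06*0.81*0.37 + 0.66*0.81*0.63 + 0.36*0.19*0.37 + 0.8*0.19*0.63
        = 0.017982 + 0.336798 + 0.025308 + 0.095760 = 0.475848
Configurations with poor earnings report contribute 0.121068, so
  P(poor earnings report | price drop) = 0.121068 / 0.475848 ≈ 0.254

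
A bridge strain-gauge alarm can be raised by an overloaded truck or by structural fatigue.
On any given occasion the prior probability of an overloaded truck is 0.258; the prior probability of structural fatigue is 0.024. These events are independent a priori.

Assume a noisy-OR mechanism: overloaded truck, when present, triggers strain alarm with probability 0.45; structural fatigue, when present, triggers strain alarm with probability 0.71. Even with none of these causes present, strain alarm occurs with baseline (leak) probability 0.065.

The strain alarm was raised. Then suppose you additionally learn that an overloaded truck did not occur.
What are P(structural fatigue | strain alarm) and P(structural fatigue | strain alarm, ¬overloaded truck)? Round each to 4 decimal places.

Under noisy-OR, P(strain alarm | causes) = 1 − (1−0.065)·∏(1−qᵢ) over the active causes.
P(strain alarm) = 0.065×0.742×0.976 + 0.72885×0.742×0.024 + 0.48575×0.258×0.976 + 0.850867×0.258×0.024 = 0.047072 + 0.012979 + 0.122316 + 0.005269 = 0.187636
The structural fatigue-present share is 0.012979 + 0.005269 = 0.018248.
So P(structural fatigue | strain alarm) = 0.018248/0.187636 ≈ 0.0973.

With the extra evidence:
By total probability over both values of structural fatigue:
  P(strain alarm | ¬overloaded truck) = 0.065×0.976 + 0.72885×0.024
        = 0.063440 + 0.017492 = 0.080932
Configurations with structural fatigue contribute 0.017492, so
  P(structural fatigue | strain alarm, ¬overloaded truck) = 0.017492 / 0.080932 ≈ 0.2161

P(structural fatigue | strain alarm) ≈ 0.0973; P(structural fatigue | strain alarm, ¬overloaded truck) ≈ 0.2161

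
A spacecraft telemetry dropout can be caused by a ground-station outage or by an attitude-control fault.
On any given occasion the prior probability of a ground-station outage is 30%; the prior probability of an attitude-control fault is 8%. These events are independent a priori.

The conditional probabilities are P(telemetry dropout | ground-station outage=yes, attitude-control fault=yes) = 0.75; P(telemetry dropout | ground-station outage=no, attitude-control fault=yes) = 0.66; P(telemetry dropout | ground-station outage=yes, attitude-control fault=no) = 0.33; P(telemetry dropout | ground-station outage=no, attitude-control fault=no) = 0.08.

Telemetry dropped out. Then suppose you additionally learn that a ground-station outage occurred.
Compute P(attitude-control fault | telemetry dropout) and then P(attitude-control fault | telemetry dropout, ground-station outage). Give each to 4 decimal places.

P(telemetry dropout) = 0.08*0.7*0.92 + 0.66*0.7*0.08 + 0.33*0.3*0.92 + 0.75*0.3*0.08 = 0.051520 + 0.036960 + 0.091080 + 0.018000 = 0.197560
Restricting to configurations with attitude-control fault present: 0.036960 + 0.018000 = 0.054960.
Hence the posterior is 0.054960/0.197560 ≈ 0.2782.

Now condition on the additional information:
Weight on attitude-control fault=true, given the evidence: 0.75×0.08 = 0.060000
Denominator P(telemetry dropout | ground-station outage): 0.33×0.92 + 0.75×0.08 = 0.363600
P(attitude-control fault | telemetry dropout, ground-station outage) = 0.060000/0.363600 ≈ 0.1650

P(attitude-control fault | telemetry dropout) ≈ 0.2782; P(attitude-control fault | telemetry dropout, ground-station outage) ≈ 0.1650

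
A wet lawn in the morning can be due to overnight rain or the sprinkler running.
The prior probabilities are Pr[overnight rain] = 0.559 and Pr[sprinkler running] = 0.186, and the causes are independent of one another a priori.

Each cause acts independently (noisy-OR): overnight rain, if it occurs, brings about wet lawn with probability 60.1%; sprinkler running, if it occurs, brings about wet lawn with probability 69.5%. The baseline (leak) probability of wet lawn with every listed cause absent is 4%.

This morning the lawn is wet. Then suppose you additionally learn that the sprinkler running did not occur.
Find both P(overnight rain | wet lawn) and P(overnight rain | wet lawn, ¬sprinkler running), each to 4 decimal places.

Under noisy-OR, P(wet lawn | causes) = 1 − (1−0.04)·∏(1−qᵢ) over the active causes.
P(wet lawn) = 0.04*0.441*0.814 + 0.7072*0.441*0.186 + 0.61696*0.559*0.814 + 0.883173*0.559*0.186 = 0.014359 + 0.058009 + 0.280733 + 0.091827 = 0.444928
The overnight rain-present share is 0.280733 + 0.091827 = 0.372560.
P(overnight rain | wet lawn) = 0.372560 / 0.444928 ≈ 0.8373

Now also conditioning on sprinkler running≠true:
P(wet lawn | ¬sprinkler running) = 0.04*0.441 + 0.61696*0.559 = 0.017640 + 0.344881 = 0.362521
Restricting to configurations with overnight rain present: 0.61696*0.559 = 0.344881.
P(overnight rain | wet lawn, ¬sprinkler running) = 0.344881 / 0.362521 ≈ 0.9513
Ruling out sprinkler running raises the posterior on overnight rain — the flip side of explaining away.

P(overnight rain | wet lawn) ≈ 0.8373; P(overnight rain | wet lawn, ¬sprinkler running) ≈ 0.9513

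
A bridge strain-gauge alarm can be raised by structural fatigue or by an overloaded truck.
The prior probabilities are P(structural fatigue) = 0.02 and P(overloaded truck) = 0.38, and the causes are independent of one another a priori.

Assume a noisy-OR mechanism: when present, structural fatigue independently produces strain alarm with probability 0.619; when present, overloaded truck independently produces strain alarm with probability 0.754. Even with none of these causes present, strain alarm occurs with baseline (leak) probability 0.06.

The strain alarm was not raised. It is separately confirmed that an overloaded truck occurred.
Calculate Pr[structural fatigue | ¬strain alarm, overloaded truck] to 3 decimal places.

Under noisy-OR, P(strain alarm | causes) = 1 − (1−0.06)·∏(1−qᵢ) over the active causes.
P(¬strain alarm | overloaded truck) = 0.23124×0.98 + 0.088102×0.02 = 0.226615 + 0.001762 = 0.228377
Of this, 0.001762 comes from 0.088102×0.02 (the structural fatigue=true cases).
So P(structural fatigue | ¬strain alarm, overloaded truck) = 0.001762/0.228377 ≈ 0.008.

Pr[structural fatigue | ¬strain alarm, overloaded truck] ≈ 0.008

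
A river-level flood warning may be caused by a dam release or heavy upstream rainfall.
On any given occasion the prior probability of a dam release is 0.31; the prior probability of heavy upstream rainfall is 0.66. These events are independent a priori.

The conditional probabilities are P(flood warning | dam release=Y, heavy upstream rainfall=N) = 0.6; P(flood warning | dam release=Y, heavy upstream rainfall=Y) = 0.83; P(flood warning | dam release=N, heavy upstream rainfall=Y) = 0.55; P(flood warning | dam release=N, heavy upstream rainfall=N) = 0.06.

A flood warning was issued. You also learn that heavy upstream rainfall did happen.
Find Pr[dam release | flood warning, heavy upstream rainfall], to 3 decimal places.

By total probability over both values of dam release:
  P(flood warning | heavy upstream rainfall) = 0.55×0.69 + 0.83×0.31
        = 0.379500 + 0.257300 = 0.636800
The terms with dam release present sum to 0.257300, so
  P(dam release | flood warning, heavy upstream rainfall) = 0.257300 / 0.636800 ≈ 0.404

Pr[dam release | flood warning, heavy upstream rainfall] ≈ 0.404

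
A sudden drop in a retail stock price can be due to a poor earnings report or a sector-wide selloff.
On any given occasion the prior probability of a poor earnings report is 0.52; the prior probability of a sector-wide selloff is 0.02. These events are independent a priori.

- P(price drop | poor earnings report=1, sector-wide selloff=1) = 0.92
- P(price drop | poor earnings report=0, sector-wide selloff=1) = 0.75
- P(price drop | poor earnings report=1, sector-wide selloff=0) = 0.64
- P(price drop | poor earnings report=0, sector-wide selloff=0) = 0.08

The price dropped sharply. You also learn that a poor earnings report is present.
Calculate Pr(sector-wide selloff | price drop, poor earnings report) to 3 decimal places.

Enumerate both values of sector-wide selloff and weight by the priors:
  P(price drop | poor earnings report) = 0.64·0.98 + 0.92·0.02
        = 0.627200 + 0.018400 = 0.645600
The terms with sector-wide selloff present sum to 0.018400, so
  P(sector-wide selloff | price drop, poor earnings report) = 0.018400 / 0.645600 ≈ 0.029

Pr(sector-wide selloff | price drop, poor earnings report) ≈ 0.029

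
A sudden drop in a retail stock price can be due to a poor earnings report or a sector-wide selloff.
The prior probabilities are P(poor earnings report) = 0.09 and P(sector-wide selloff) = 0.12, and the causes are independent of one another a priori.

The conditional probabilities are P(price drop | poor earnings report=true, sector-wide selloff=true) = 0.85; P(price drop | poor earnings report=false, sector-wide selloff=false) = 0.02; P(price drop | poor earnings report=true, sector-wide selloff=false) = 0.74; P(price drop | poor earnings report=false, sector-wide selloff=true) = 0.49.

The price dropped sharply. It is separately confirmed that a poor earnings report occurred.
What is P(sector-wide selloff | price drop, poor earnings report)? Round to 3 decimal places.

Enumerate both values of sector-wide selloff and weight by the priors:
  P(price drop | poor earnings report) = 0.74*0.88 + 0.85*0.12
        = 0.651200 + 0.102000 = 0.753200
Configurations with sector-wide selloff contribute 0.102000, so
  P(sector-wide selloff | price drop, poor earnings report) = 0.102000 / 0.753200 ≈ 0.135

P(sector-wide selloff | price drop, poor earnings report) ≈ 0.135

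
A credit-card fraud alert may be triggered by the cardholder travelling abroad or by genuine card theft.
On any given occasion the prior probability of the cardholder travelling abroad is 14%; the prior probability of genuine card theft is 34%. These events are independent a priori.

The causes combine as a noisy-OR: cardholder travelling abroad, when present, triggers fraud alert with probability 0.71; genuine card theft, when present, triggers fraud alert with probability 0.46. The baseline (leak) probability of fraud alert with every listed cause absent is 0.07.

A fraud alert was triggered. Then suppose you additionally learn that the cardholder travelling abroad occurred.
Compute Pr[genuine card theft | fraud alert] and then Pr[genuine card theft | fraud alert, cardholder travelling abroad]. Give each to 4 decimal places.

Under noisy-OR, P(fraud alert | causes) = 1 − (1−0.07)·∏(1−qᵢ) over the active causes.
For the numerator, keep only genuine card theft=true terms: 0.145557 + 0.040668 = 0.186225
The normalizing constant is 0.07*0.86*0.66 + 0.4978*0.86*0.34 + 0.7303*0.14*0.66 + 0.854362*0.14*0.34 = 0.293437
Posterior = 0.186225 / 0.293437 ≈ 0.6346

Now also conditioning on cardholder travelling abroad=true:
P(fraud alert | cardholder travelling abroad) = 0.7303·0.66 + 0.854362·0.34 = 0.481998 + 0.290483 = 0.772481
Restricting to configurations with genuine card theft present: 0.854362·0.34 = 0.290483.
So P(genuine card theft | fraud alert, cardholder travelling abroad) = 0.290483/0.772481 ≈ 0.3760.

Pr[genuine card theft | fraud alert] ≈ 0.6346; Pr[genuine card theft | fraud alert, cardholder travelling abroad] ≈ 0.3760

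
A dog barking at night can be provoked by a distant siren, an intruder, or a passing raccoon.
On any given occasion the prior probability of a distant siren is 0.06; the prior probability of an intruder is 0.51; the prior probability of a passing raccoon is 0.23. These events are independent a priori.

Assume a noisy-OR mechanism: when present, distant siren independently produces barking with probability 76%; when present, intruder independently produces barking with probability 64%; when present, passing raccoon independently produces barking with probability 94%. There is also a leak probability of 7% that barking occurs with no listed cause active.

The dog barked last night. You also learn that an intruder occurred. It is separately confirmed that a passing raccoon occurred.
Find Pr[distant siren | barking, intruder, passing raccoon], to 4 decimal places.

Pr[distant siren | barking, intruder, passing raccoon] ≈ 0.0609

Under noisy-OR, P(barking | causes) = 1 − (1−0.07)·∏(1−qᵢ) over the active causes.
Sum P(barking|·) weighted by the priors over both values of distant siren:
  P(barking | intruder, passing raccoon) = 0.979912·0.94 + 0.995179·0.06
        = 0.921117 + 0.059711 = 0.980828
Configurations with distant siren contribute 0.059711, so
  P(distant siren | barking, intruder, passing raccoon) = 0.059711 / 0.980828 ≈ 0.0609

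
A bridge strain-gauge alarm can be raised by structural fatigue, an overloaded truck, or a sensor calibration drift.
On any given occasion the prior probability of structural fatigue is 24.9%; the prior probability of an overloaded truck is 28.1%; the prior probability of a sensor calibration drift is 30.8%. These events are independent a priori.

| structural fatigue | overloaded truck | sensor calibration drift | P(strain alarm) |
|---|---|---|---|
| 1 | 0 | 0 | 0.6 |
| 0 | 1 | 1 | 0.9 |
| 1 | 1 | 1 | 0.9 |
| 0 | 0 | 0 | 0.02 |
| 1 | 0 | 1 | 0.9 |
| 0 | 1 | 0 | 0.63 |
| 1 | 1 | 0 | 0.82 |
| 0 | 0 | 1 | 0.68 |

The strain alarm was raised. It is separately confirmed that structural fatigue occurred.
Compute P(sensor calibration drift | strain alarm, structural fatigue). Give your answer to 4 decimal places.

For the numerator, keep only sensor calibration drift=true terms: 0.199307 + 0.077893 = 0.277200
Denominator P(strain alarm | structural fatigue): 0.6*0.719*0.692 + 0.9*0.719*0.308 + 0.82*0.281*0.692 + 0.9*0.281*0.308 = 0.735180
Posterior = 0.277200 / 0.735180 ≈ 0.3771

P(sensor calibration drift | strain alarm, structural fatigue) ≈ 0.3771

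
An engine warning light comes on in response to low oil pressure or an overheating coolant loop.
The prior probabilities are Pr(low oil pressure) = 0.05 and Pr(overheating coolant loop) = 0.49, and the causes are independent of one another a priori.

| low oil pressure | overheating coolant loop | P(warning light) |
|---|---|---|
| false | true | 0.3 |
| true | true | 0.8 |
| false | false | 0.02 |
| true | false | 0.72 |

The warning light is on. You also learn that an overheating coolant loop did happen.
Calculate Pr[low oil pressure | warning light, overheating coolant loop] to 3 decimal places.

Enumerate both values of low oil pressure and weight by the priors:
  P(warning light | overheating coolant loop) = 0.3·0.95 + 0.8·0.05
        = 0.285000 + 0.040000 = 0.325000
Configurations with low oil pressure contribute 0.040000, so
  P(low oil pressure | warning light, overheating coolant loop) = 0.040000 / 0.325000 ≈ 0.123

Pr[low oil pressure | warning light, overheating coolant loop] ≈ 0.123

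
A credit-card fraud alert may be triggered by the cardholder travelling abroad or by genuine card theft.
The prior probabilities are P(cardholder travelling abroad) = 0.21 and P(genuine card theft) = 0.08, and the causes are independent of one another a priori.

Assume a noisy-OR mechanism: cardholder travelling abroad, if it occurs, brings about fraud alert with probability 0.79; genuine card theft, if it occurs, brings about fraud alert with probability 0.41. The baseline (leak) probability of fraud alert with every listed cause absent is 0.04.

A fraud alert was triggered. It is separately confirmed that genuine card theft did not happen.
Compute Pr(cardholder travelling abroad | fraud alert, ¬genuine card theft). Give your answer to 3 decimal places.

Pr(cardholder travelling abroad | fraud alert, ¬genuine card theft) ≈ 0.841

Under noisy-OR, P(fraud alert | causes) = 1 − (1−0.04)·∏(1−qᵢ) over the active causes.
P(fraud alert | ¬genuine card theft) = 0.04*0.79 + 0.7984*0.21 = 0.031600 + 0.167664 = 0.199264
Of this, 0.167664 comes from 0.7984*0.21 (the cardholder travelling abroad=true cases).
Hence the posterior is 0.167664/0.199264 ≈ 0.841.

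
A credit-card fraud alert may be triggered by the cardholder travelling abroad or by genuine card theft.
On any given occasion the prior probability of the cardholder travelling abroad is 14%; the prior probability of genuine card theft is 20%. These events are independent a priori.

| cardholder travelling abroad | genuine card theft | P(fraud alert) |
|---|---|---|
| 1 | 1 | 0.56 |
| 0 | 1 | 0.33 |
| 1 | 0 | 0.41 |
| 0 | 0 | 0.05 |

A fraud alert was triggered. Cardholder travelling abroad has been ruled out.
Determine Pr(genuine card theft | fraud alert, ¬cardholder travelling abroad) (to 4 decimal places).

Pr(genuine card theft | fraud alert, ¬cardholder travelling abroad) ≈ 0.6226

By total probability over both values of genuine card theft:
  P(fraud alert | ¬cardholder travelling abroad) = 0.05·0.8 + 0.33·0.2
        = 0.040000 + 0.066000 = 0.106000
Configurations with genuine card theft contribute 0.066000, so
  P(genuine card theft | fraud alert, ¬cardholder travelling abroad) = 0.066000 / 0.106000 ≈ 0.6226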